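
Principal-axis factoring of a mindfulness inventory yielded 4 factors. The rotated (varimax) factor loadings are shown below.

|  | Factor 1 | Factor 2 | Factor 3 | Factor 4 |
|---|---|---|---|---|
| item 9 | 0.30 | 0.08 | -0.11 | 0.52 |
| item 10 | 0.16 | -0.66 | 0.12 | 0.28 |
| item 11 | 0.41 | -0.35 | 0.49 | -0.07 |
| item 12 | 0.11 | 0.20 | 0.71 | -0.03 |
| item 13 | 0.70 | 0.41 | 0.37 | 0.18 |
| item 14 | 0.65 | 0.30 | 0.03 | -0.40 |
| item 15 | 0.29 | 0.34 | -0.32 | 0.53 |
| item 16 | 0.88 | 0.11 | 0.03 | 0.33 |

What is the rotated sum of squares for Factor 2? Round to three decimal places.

SS loadings for Factor 2 = 0.08² + (-0.66)² + (-0.35)² + 0.20² + 0.41² + 0.30² + 0.34² + 0.11² = 0.0064 + 0.4356 + 0.1225 + 0.0400 + 0.1681 + 0.0900 + 0.1156 + 0.0121 = 0.9903

0.990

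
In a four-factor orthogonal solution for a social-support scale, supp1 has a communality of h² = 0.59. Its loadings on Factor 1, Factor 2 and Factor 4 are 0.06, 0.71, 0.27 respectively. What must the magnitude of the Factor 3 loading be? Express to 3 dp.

Under orthogonal rotation h² = Σλ², so λ_Factor 3² = h² − (0.5806) = 0.59 − 0.5806 = 0.0094.
|λ| = √0.0094 = 0.0970.

0.097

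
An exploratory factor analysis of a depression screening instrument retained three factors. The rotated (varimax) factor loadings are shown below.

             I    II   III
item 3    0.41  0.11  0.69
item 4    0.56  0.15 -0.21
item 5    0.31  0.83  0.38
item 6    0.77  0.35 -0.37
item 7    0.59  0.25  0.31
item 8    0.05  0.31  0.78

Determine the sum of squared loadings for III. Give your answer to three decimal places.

SS loadings for III = 0.69² + (-0.21)² + 0.38² + (-0.37)² + 0.31² + 0.78² = 0.4761 + 0.0441 + 0.1444 + 0.1369 + 0.0961 + 0.6084 = 1.5060

1.506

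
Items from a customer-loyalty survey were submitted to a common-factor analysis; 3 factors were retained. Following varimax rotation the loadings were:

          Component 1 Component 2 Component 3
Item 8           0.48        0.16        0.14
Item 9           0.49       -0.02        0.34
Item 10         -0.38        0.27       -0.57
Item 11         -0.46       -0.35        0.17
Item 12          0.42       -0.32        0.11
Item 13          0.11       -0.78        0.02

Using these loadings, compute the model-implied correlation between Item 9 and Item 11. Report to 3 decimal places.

r̂ = Σ λ_i·λ_j across factors = (0.49)(-0.46) + (-0.02)(-0.35) + (0.34)(0.17)
  = -0.2254 +0.0070 +0.0578 = -0.1606

-0.161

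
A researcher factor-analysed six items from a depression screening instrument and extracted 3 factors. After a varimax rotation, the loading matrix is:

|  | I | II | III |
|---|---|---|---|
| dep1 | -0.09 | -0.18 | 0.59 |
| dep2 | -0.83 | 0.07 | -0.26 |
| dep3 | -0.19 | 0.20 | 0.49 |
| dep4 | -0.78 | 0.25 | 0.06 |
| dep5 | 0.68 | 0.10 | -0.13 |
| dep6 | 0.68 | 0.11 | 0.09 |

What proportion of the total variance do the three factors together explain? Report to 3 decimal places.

0.519

Communalities: 0.3886, 0.7614, 0.3162, 0.6745, 0.4893, 0.4826; Σh² = 3.1126.
Total variance with 6 standardized items is 6, so the solution explains 3.1126/6 = 0.5188.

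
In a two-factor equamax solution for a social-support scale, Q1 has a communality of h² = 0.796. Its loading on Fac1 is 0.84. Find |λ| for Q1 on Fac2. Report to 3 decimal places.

0.301

Under orthogonal rotation h² = Σλ², so λ_Fac2² = h² − (0.7056) = 0.796 − 0.7056 = 0.0904.
|λ| = √0.0904 = 0.3007.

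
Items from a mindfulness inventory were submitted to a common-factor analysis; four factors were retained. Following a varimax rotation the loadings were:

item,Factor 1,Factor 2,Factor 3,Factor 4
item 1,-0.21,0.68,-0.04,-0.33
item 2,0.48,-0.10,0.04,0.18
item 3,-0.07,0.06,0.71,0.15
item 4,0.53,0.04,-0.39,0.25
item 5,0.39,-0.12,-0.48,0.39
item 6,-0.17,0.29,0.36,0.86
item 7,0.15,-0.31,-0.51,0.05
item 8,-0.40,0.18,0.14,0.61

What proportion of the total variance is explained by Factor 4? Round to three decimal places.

SS loadings for Factor 4 = (-0.33)² + 0.18² + 0.15² + 0.25² + 0.39² + 0.86² + 0.05² + 0.61² = 1.4926
Proportion of variance = 1.4926 / 8 = 0.1866.

0.187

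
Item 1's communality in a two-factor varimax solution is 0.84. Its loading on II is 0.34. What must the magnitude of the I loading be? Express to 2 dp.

Under orthogonal rotation h² = Σλ², so λ_I² = h² − (0.1156) = 0.84 − 0.1156 = 0.7244.
|λ| = √0.7244 = 0.8511.

0.85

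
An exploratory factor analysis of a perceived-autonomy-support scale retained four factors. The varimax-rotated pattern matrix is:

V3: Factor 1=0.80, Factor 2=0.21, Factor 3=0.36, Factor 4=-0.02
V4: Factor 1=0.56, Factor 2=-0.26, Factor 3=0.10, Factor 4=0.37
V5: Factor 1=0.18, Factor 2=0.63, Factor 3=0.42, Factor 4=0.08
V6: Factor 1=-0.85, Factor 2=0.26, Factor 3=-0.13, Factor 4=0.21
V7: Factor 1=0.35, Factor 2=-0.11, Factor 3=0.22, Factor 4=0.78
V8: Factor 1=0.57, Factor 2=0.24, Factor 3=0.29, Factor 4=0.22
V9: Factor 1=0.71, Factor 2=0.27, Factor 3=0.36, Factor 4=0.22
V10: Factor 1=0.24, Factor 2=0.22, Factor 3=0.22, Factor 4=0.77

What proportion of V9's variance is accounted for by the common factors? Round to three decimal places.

0.755

h² = 0.71² + 0.27² + 0.36² + 0.22² = 0.5041 + 0.0729 + 0.1296 + 0.0484 = 0.7550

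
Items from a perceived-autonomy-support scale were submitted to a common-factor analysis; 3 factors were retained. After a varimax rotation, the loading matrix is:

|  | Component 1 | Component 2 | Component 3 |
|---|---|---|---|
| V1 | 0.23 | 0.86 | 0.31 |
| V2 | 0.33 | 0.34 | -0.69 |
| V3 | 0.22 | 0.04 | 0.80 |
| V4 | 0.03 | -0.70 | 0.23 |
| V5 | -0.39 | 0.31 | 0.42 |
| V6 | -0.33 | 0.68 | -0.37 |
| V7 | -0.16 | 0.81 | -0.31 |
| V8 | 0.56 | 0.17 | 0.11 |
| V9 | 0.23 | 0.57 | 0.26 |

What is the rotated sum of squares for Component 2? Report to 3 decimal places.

SS loadings for Component 2 = 0.86² + 0.34² + 0.04² + (-0.70)² + 0.31² + 0.68² + 0.81² + 0.17² + 0.57² = 0.7396 + 0.1156 + 0.0016 + 0.4900 + 0.0961 + 0.4624 + 0.6561 + 0.0289 + 0.3249 = 2.9152

2.915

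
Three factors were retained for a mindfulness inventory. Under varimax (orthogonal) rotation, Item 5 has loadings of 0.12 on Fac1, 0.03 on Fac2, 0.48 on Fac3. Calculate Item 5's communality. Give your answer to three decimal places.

h² = 0.12² + 0.03² + 0.48² = 0.0144 + 0.0009 + 0.2304 = 0.2457

0.246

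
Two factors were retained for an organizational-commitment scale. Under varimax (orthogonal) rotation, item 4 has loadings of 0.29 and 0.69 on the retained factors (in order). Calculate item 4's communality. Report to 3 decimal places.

h² = 0.29² + 0.69² = 0.0841 + 0.4761 = 0.5602

0.560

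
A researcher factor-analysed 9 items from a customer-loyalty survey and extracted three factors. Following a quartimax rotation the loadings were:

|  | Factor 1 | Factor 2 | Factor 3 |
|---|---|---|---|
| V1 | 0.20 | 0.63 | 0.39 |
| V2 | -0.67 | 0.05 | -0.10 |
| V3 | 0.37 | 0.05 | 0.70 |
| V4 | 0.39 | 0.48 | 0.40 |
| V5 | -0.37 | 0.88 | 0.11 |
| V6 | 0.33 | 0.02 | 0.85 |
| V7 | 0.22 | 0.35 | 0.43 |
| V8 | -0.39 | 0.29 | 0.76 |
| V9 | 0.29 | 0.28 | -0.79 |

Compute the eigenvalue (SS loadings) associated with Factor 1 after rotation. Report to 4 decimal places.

SS loadings for Factor 1 = 0.20² + (-0.67)² + 0.37² + 0.39² + (-0.37)² + 0.33² + 0.22² + (-0.39)² + 0.29² = 0.0400 + 0.4489 + 0.1369 + 0.1521 + 0.1369 + 0.1089 + 0.0484 + 0.1521 + 0.0841 = 1.3083

1.3083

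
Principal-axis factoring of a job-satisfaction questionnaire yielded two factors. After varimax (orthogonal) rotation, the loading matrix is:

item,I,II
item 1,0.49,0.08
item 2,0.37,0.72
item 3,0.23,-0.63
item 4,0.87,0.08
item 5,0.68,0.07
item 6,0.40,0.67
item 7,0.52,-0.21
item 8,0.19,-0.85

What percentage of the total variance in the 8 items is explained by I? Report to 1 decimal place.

26.4%

SS loadings for I = 0.49² + 0.37² + 0.23² + 0.87² + 0.68² + 0.40² + 0.52² + 0.19² = 2.1157
With 8 standardized items, total variance = 8. Proportion = 2.1157/8 = 0.2645 → 26.45%.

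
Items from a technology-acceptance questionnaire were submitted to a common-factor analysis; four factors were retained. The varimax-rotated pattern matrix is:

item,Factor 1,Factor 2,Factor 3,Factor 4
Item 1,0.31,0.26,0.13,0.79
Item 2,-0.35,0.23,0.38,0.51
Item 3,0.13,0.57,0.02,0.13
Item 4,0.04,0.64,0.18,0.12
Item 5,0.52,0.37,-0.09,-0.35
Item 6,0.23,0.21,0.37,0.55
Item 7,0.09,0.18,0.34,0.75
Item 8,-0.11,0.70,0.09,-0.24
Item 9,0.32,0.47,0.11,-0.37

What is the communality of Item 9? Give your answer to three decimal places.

h² = 0.32² + 0.47² + 0.11² + (-0.37)² = 0.1024 + 0.2209 + 0.0121 + 0.1369 = 0.4723

0.472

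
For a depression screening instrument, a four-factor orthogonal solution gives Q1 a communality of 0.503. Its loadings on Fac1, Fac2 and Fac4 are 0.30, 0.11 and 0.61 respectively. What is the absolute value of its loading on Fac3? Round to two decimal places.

0.17

Under orthogonal rotation h² = Σλ², so λ_Fac3² = h² − (0.4742) = 0.503 − 0.4742 = 0.0288.
|λ| = √0.0288 = 0.1697.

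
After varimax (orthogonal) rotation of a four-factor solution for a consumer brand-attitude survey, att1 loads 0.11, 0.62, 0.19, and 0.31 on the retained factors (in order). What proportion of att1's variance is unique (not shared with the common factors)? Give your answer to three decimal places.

h² = 0.11² + 0.62² + 0.19² + 0.31² = 0.0121 + 0.3844 + 0.0361 + 0.0961 = 0.5287
Uniqueness u² = 1 − h² = 1 − 0.5287 = 0.4713

0.471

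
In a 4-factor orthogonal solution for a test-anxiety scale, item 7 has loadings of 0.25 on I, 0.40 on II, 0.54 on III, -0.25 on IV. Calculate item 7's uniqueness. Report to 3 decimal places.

h² = 0.25² + 0.40² + 0.54² + (-0.25)² = 0.0625 + 0.1600 + 0.2916 + 0.0625 = 0.5766
Uniqueness u² = 1 − h² = 1 − 0.5766 = 0.4234

0.423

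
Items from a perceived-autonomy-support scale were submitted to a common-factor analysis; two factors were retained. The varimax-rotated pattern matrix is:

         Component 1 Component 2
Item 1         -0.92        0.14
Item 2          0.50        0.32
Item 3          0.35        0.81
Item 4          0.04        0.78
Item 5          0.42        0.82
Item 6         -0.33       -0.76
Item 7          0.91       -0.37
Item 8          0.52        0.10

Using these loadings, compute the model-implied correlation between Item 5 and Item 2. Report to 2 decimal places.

r̂ = Σ λ_i·λ_j across factors = (0.42)(0.50) + (0.82)(0.32)
  = +0.2100 +0.2624 = 0.4724

0.47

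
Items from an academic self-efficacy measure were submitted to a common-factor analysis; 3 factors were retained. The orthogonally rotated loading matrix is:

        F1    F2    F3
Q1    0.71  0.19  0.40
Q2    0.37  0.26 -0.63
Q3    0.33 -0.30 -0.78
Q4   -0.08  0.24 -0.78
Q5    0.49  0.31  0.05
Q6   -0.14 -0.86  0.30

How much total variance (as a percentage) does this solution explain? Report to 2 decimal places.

SS loadings by factor: 1.0160, 1.0870, 1.8662; total = 3.9692.
Total variance with 6 standardized items is 6, so the solution explains 3.9692/6 = 0.6615 = 66.15%.

66.15%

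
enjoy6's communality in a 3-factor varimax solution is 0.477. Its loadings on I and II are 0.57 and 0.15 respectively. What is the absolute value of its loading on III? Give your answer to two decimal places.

Under orthogonal rotation h² = Σλ², so λ_III² = h² − (0.3474) = 0.477 − 0.3474 = 0.1296.
|λ| = √0.1296 = 0.3600.

0.36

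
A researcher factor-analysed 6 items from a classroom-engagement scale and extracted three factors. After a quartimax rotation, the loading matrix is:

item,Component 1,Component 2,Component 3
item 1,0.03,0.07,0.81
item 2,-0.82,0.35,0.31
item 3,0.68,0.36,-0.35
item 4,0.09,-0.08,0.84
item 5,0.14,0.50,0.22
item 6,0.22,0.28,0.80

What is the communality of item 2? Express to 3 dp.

0.891

h² = (-0.82)² + 0.35² + 0.31² = 0.6724 + 0.1225 + 0.0961 = 0.8910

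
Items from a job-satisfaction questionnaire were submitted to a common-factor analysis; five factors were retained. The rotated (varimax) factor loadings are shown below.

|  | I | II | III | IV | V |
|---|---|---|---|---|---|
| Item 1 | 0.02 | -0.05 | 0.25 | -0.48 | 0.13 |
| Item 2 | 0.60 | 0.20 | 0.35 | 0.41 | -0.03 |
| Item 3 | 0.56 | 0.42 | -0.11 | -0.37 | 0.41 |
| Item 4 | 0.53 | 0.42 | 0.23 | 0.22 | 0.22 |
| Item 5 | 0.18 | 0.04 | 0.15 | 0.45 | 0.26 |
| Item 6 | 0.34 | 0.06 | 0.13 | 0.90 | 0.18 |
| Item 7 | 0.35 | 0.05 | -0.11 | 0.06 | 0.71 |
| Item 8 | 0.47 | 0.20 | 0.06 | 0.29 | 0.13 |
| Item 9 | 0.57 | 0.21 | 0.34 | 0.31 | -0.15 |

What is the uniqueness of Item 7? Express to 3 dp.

0.355

h² = 0.35² + 0.05² + (-0.11)² + 0.06² + 0.71² = 0.1225 + 0.0025 + 0.0121 + 0.0036 + 0.5041 = 0.6448
Uniqueness u² = 1 − h² = 1 − 0.6448 = 0.3552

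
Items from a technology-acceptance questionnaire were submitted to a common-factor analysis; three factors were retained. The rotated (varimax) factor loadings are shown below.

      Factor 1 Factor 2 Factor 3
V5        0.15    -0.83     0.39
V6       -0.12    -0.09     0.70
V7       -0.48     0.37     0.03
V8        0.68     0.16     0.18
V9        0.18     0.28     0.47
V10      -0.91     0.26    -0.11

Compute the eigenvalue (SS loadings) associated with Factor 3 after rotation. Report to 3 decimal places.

SS loadings for Factor 3 = 0.39² + 0.70² + 0.03² + 0.18² + 0.47² + (-0.11)² = 0.1521 + 0.4900 + 0.0009 + 0.0324 + 0.2209 + 0.0121 = 0.9084

0.908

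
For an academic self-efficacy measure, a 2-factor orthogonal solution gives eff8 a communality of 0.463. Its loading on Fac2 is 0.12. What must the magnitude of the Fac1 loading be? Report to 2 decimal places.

0.67

Under orthogonal rotation h² = Σλ², so λ_Fac1² = h² − (0.0144) = 0.463 − 0.0144 = 0.4486.
|λ| = √0.4486 = 0.6698.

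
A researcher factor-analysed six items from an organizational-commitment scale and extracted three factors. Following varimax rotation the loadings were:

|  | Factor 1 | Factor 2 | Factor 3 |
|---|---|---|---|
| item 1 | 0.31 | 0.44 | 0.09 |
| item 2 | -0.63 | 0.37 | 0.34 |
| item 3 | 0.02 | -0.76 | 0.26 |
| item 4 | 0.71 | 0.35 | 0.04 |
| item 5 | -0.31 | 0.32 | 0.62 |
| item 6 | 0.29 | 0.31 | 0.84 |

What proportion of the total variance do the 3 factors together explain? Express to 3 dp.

Communalities: 0.2978, 0.6494, 0.6456, 0.6282, 0.5829, 0.8858; Σh² = 3.6897.
Total variance with 6 standardized items is 6, so the solution explains 3.6897/6 = 0.6149.

0.615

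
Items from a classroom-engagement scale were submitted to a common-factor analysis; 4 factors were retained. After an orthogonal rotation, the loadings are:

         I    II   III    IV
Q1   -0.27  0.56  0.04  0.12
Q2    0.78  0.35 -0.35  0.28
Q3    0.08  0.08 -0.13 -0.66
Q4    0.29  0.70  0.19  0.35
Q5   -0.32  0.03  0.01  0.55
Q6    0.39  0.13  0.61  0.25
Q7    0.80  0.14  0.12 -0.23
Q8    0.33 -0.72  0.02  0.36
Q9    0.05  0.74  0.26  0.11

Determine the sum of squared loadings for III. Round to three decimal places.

0.632

SS loadings for III = 0.04² + (-0.35)² + (-0.13)² + 0.19² + 0.01² + 0.61² + 0.12² + 0.02² + 0.26² = 0.0016 + 0.1225 + 0.0169 + 0.0361 + 0.0001 + 0.3721 + 0.0144 + 0.0004 + 0.0676 = 0.6317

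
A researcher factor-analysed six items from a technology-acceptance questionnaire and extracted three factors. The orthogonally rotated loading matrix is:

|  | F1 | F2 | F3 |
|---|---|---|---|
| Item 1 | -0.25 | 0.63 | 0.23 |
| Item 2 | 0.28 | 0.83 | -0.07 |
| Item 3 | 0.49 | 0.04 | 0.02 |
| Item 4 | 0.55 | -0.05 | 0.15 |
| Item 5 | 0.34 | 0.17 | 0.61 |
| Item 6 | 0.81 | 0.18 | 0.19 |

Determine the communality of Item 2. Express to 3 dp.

h² = 0.28² + 0.83² + (-0.07)² = 0.0784 + 0.6889 + 0.0049 = 0.7722

0.772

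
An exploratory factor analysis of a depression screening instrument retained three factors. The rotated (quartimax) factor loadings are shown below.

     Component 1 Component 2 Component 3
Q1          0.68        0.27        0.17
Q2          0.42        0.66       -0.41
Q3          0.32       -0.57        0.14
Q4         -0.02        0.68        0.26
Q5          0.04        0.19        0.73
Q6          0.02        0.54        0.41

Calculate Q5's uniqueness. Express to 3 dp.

h² = 0.04² + 0.19² + 0.73² = 0.0016 + 0.0361 + 0.5329 = 0.5706
Uniqueness u² = 1 − h² = 1 − 0.5706 = 0.4294

0.429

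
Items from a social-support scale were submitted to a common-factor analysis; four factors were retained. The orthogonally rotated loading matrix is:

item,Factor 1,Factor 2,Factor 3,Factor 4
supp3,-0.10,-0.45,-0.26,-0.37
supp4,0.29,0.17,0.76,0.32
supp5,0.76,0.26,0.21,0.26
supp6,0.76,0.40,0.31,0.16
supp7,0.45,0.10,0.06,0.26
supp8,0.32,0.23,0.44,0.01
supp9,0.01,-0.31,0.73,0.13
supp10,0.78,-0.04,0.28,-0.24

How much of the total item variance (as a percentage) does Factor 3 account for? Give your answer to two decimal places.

19.92%

SS loadings for Factor 3 = (-0.26)² + 0.76² + 0.21² + 0.31² + 0.06² + 0.44² + 0.73² + 0.28² = 1.5939
With 8 standardized items, total variance = 8. Proportion = 1.5939/8 = 0.1992 → 19.92%.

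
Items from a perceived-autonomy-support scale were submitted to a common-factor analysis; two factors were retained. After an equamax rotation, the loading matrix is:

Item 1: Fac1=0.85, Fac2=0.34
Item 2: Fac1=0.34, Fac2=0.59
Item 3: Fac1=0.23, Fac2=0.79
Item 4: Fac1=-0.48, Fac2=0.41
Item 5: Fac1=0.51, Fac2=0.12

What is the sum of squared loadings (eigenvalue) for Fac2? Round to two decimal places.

1.27

SS loadings for Fac2 = 0.34² + 0.59² + 0.79² + 0.41² + 0.12² = 0.1156 + 0.3481 + 0.6241 + 0.1681 + 0.0144 = 1.2703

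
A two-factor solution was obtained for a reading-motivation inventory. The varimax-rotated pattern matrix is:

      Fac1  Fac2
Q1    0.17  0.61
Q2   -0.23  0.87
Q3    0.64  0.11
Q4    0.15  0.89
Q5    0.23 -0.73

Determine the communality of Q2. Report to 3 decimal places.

h² = (-0.23)² + 0.87² = 0.0529 + 0.7569 = 0.8098

0.810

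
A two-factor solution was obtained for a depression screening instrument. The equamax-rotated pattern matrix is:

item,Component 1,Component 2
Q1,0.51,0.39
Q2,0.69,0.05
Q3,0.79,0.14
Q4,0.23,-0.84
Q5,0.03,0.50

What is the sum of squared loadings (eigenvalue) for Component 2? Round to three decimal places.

SS loadings for Component 2 = 0.39² + 0.05² + 0.14² + (-0.84)² + 0.50² = 0.1521 + 0.0025 + 0.0196 + 0.7056 + 0.2500 = 1.1298

1.130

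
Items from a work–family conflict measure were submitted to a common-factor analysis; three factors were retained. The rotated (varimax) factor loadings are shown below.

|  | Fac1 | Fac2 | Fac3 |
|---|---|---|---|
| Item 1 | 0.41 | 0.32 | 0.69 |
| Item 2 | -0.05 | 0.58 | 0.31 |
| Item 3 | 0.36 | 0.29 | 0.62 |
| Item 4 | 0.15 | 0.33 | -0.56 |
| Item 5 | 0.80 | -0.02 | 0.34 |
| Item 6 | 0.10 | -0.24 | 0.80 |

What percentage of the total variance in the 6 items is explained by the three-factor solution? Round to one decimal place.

61.5%

Communalities: 0.7466, 0.4350, 0.5981, 0.4450, 0.7560, 0.7076; Σh² = 3.6883.
Total variance with 6 standardized items is 6, so the solution explains 3.6883/6 = 0.6147 = 61.47%.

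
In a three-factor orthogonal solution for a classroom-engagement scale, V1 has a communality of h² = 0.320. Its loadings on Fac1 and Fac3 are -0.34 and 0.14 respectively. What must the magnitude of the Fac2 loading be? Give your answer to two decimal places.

Under orthogonal rotation h² = Σλ², so λ_Fac2² = h² − (0.1352) = 0.320 − 0.1352 = 0.1848.
|λ| = √0.1848 = 0.4299.

0.43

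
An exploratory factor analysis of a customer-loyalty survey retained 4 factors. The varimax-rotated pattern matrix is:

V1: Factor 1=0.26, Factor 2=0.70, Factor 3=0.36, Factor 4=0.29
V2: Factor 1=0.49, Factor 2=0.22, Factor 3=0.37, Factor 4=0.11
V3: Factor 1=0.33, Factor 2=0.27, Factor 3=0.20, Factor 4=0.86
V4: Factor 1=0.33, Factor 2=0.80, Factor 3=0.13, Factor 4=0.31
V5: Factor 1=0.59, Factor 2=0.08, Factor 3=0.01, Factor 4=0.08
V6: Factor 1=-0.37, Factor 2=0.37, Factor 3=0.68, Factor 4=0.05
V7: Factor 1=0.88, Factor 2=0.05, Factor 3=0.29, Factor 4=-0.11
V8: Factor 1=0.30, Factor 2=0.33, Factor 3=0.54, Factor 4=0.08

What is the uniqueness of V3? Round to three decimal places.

h² = 0.33² + 0.27² + 0.20² + 0.86² = 0.1089 + 0.0729 + 0.0400 + 0.7396 = 0.9614
Uniqueness u² = 1 − h² = 1 − 0.9614 = 0.0386

0.039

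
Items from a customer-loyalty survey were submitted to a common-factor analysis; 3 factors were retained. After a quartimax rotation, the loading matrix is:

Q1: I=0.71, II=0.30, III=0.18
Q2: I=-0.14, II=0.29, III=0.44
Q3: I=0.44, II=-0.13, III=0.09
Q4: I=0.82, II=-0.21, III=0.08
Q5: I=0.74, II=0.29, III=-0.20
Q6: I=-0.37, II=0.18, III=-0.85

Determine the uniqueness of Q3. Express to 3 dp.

0.781

h² = 0.44² + (-0.13)² + 0.09² = 0.1936 + 0.0169 + 0.0081 = 0.2186
Uniqueness u² = 1 − h² = 1 − 0.2186 = 0.7814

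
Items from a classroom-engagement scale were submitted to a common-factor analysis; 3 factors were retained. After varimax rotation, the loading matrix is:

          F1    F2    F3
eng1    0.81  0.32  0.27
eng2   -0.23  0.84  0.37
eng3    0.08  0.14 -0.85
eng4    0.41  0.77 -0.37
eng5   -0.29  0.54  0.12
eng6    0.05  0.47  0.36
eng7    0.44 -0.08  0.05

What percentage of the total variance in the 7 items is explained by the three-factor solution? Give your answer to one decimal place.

61.7%

SS loadings by factor: 1.1637, 1.9394, 1.2157; total = 4.3188.
Total variance with 7 standardized items is 7, so the solution explains 4.3188/7 = 0.6170 = 61.70%.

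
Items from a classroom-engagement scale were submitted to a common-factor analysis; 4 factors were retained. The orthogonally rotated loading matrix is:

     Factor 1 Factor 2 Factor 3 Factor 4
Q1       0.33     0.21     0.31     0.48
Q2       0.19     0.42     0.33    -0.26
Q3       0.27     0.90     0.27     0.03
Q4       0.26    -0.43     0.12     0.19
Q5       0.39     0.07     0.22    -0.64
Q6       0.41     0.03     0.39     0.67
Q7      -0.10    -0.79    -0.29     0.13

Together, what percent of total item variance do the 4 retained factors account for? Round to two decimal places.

60.69%

Communalities: 0.4795, 0.3890, 0.9567, 0.3030, 0.6150, 0.7700, 0.7351; Σh² = 4.2483.
Total variance with 7 standardized items is 7, so the solution explains 4.2483/7 = 0.6069 = 60.69%.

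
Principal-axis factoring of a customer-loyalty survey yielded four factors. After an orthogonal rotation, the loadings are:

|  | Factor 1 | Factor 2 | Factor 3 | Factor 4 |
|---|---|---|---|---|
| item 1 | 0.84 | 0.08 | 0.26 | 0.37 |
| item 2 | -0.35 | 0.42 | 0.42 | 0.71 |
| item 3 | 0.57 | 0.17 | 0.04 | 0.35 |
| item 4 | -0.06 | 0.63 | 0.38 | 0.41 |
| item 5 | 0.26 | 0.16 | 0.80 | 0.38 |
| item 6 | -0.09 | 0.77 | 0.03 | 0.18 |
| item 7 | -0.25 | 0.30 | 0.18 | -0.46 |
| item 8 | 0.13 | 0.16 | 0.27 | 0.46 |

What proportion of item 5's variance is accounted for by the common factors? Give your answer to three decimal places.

h² = 0.26² + 0.16² + 0.80² + 0.38² = 0.0676 + 0.0256 + 0.6400 + 0.1444 = 0.8776

0.878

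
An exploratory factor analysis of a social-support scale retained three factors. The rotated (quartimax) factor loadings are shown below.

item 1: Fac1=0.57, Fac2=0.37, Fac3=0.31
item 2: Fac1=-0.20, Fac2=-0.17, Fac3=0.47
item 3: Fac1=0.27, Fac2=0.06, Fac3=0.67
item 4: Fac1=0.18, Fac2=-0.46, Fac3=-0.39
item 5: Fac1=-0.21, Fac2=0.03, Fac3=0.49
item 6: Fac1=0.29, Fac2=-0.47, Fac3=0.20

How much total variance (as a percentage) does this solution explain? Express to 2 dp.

39.99%

SS loadings by factor: 0.5984, 0.6028, 1.1981; total = 2.3993.
Total variance with 6 standardized items is 6, so the solution explains 2.3993/6 = 0.3999 = 39.99%.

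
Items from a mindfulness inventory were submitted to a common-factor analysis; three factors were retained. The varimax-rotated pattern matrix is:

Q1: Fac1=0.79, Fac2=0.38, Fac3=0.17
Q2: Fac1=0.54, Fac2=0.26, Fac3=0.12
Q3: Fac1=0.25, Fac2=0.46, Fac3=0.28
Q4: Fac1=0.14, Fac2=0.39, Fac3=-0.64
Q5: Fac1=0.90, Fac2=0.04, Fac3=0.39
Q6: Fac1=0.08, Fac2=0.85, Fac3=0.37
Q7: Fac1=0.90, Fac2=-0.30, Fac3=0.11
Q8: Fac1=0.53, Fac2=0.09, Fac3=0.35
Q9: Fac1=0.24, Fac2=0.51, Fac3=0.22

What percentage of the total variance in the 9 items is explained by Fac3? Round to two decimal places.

11.15%

SS loadings for Fac3 = 0.17² + 0.12² + 0.28² + (-0.64)² + 0.39² + 0.37² + 0.11² + 0.35² + 0.22² = 1.0033
With 9 standardized items, total variance = 9. Proportion = 1.0033/9 = 0.1115 → 11.15%.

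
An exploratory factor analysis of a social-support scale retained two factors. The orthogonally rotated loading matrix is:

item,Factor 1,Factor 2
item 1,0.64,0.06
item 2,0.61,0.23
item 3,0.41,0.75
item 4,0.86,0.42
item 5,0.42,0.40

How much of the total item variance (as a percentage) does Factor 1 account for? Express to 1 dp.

37.3%

SS loadings for Factor 1 = 0.64² + 0.61² + 0.41² + 0.86² + 0.42² = 1.8658
With 5 standardized items, total variance = 5. Proportion = 1.8658/5 = 0.3732 → 37.32%.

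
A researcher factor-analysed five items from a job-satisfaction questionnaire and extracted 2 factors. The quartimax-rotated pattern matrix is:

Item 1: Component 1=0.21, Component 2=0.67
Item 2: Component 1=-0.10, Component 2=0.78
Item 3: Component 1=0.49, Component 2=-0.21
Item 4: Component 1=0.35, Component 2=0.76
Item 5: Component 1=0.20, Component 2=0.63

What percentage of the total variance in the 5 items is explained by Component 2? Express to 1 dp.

41.5%

SS loadings for Component 2 = 0.67² + 0.78² + (-0.21)² + 0.76² + 0.63² = 2.0759
With 5 standardized items, total variance = 5. Proportion = 2.0759/5 = 0.4152 → 41.52%.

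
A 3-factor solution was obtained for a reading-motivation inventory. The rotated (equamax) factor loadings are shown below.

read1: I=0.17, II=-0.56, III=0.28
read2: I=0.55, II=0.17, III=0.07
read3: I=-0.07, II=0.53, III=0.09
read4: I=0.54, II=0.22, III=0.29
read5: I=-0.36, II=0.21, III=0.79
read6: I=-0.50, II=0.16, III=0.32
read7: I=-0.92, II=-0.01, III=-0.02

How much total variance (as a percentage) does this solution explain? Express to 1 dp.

50.0%

SS loadings by factor: 1.8539, 0.7416, 0.9024; total = 3.4979.
Total variance with 7 standardized items is 7, so the solution explains 3.4979/7 = 0.4997 = 49.97%.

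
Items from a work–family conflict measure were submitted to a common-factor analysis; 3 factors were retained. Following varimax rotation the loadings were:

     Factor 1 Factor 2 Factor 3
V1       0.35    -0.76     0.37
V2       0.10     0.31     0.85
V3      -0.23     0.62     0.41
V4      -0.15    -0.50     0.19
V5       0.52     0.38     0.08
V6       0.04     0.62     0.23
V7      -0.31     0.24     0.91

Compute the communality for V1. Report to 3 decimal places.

h² = 0.35² + (-0.76)² + 0.37² = 0.1225 + 0.5776 + 0.1369 = 0.8370

0.837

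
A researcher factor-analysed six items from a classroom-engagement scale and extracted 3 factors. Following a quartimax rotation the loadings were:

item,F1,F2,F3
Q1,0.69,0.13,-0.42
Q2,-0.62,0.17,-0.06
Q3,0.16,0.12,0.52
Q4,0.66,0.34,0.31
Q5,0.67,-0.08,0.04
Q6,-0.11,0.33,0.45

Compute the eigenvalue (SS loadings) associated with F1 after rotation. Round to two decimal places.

SS loadings for F1 = 0.69² + (-0.62)² + 0.16² + 0.66² + 0.67² + (-0.11)² = 0.4761 + 0.3844 + 0.0256 + 0.4356 + 0.4489 + 0.0121 = 1.7827

1.78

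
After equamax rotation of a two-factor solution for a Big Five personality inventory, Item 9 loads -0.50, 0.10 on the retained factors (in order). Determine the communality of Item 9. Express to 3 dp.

0.260

h² = (-0.50)² + 0.10² = 0.2500 + 0.0100 = 0.2600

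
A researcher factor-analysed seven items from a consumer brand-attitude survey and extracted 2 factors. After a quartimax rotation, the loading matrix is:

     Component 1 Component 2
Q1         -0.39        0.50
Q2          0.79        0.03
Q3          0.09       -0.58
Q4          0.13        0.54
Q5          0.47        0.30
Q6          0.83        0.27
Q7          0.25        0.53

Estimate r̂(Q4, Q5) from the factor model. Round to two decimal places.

0.22

r̂ = Σ λ_i·λ_j across factors = (0.13)(0.47) + (0.54)(0.30)
  = +0.0611 +0.1620 = 0.2231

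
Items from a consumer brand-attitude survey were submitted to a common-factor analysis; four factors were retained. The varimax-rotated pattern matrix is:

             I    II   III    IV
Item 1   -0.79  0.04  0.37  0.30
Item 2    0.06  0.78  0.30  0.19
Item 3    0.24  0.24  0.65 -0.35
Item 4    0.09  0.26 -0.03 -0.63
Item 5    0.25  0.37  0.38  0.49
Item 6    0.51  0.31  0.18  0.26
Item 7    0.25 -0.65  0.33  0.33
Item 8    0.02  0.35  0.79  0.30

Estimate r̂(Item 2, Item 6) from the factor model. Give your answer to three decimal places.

0.376

r̂ = Σ λ_i·λ_j across factors = (0.06)(0.51) + (0.78)(0.31) + (0.30)(0.18) + (0.19)(0.26)
  = +0.0306 +0.2418 +0.0540 +0.0494 = 0.3758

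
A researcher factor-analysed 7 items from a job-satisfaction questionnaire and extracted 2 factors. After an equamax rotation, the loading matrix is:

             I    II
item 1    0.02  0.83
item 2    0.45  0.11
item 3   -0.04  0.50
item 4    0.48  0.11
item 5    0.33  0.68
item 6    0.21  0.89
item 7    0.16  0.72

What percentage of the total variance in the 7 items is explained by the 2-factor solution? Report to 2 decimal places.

SS loadings by factor: 0.6135, 2.7360; total = 3.3495.
Total variance with 7 standardized items is 7, so the solution explains 3.3495/7 = 0.4785 = 47.85%.

47.85%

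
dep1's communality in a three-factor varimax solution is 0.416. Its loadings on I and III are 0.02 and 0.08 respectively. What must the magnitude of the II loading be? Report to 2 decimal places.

Under orthogonal rotation h² = Σλ², so λ_II² = h² − (0.0068) = 0.416 − 0.0068 = 0.4092.
|λ| = √0.4092 = 0.6397.

0.64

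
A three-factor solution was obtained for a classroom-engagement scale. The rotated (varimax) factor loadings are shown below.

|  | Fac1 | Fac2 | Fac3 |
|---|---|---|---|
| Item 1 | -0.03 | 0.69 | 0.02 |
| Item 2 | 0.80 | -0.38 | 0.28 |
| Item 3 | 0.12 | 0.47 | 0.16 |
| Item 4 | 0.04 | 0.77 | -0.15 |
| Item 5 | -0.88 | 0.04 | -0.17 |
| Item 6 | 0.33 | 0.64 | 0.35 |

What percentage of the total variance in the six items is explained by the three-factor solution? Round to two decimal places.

61.07%

Communalities: 0.4774, 0.8628, 0.2609, 0.6170, 0.8049, 0.6410; Σh² = 3.6640.
Total variance with 6 standardized items is 6, so the solution explains 3.6640/6 = 0.6107 = 61.07%.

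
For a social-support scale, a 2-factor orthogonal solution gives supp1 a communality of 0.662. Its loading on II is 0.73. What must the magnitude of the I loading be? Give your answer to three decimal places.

0.359

Under orthogonal rotation h² = Σλ², so λ_I² = h² − (0.5329) = 0.662 − 0.5329 = 0.1291.
|λ| = √0.1291 = 0.3593.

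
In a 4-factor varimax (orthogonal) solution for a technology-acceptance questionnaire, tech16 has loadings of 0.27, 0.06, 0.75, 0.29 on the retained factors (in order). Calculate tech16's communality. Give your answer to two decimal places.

0.72

h² = 0.27² + 0.06² + 0.75² + 0.29² = 0.0729 + 0.0036 + 0.5625 + 0.0841 = 0.7231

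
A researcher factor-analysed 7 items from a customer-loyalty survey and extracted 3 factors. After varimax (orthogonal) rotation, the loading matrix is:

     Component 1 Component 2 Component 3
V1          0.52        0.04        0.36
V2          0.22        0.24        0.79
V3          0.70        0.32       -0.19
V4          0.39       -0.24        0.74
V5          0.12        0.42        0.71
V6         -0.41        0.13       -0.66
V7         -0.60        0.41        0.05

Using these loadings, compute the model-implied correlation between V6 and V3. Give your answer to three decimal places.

r̂ = Σ λ_i·λ_j across factors = (-0.41)(0.70) + (0.13)(0.32) + (-0.66)(-0.19)
  = -0.2870 +0.0416 +0.1254 = -0.1200

-0.120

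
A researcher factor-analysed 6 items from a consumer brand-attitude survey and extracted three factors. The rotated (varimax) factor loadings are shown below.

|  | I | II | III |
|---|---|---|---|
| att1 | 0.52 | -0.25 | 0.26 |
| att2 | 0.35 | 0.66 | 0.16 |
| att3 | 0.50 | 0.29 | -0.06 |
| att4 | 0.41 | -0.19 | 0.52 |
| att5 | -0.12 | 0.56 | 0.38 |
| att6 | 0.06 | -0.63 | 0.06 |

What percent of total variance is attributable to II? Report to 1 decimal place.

SS loadings for II = (-0.25)² + 0.66² + 0.29² + (-0.19)² + 0.56² + (-0.63)² = 1.3288
With 6 standardized items, total variance = 6. Proportion = 1.3288/6 = 0.2215 → 22.15%.

22.1%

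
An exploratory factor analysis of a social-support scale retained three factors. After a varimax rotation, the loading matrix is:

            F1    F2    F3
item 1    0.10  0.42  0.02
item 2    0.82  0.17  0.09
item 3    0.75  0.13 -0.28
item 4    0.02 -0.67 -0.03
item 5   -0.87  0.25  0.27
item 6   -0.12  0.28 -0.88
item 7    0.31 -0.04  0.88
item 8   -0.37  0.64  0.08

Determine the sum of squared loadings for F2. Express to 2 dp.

1.22

SS loadings for F2 = 0.42² + 0.17² + 0.13² + (-0.67)² + 0.25² + 0.28² + (-0.04)² + 0.64² = 0.1764 + 0.0289 + 0.0169 + 0.4489 + 0.0625 + 0.0784 + 0.0016 + 0.4096 = 1.2232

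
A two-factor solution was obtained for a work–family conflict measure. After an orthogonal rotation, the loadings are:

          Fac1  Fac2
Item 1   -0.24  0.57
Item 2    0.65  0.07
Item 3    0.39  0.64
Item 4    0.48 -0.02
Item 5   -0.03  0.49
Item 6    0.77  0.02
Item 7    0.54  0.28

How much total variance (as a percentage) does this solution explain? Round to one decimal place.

SS loadings by factor: 1.7480, 1.0587; total = 2.8067.
Total variance with 7 standardized items is 7, so the solution explains 2.8067/7 = 0.4010 = 40.10%.

40.1%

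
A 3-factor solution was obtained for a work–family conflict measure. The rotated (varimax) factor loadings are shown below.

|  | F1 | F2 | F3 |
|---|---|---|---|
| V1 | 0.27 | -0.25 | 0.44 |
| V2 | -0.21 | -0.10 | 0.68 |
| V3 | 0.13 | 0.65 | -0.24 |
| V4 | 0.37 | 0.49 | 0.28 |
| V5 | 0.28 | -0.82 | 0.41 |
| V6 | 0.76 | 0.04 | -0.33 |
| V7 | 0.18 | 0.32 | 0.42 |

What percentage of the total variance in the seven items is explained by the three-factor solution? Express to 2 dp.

Communalities: 0.3290, 0.5165, 0.4970, 0.4554, 0.9189, 0.6881, 0.3112; Σh² = 3.7161.
Total variance with 7 standardized items is 7, so the solution explains 3.7161/7 = 0.5309 = 53.09%.

53.09%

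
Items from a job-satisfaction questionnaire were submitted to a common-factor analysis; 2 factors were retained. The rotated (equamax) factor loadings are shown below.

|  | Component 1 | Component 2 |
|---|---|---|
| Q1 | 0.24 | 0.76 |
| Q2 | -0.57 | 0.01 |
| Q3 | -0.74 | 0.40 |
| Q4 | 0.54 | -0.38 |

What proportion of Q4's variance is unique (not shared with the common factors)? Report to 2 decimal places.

0.56

h² = 0.54² + (-0.38)² = 0.2916 + 0.1444 = 0.4360
Uniqueness u² = 1 − h² = 1 − 0.4360 = 0.5640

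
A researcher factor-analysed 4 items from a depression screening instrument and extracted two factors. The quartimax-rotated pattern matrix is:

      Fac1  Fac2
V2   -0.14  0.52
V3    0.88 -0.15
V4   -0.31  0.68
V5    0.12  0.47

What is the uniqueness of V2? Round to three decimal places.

0.710

h² = (-0.14)² + 0.52² = 0.0196 + 0.2704 = 0.2900
Uniqueness u² = 1 − h² = 1 − 0.2900 = 0.7100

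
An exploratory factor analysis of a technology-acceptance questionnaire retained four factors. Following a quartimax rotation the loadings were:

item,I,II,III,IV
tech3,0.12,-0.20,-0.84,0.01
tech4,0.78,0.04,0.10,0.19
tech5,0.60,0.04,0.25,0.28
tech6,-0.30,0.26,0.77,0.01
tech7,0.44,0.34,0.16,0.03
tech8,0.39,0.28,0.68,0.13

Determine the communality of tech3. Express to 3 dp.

h² = 0.12² + (-0.20)² + (-0.84)² + 0.01² = 0.0144 + 0.0400 + 0.7056 + 0.0001 = 0.7601

0.760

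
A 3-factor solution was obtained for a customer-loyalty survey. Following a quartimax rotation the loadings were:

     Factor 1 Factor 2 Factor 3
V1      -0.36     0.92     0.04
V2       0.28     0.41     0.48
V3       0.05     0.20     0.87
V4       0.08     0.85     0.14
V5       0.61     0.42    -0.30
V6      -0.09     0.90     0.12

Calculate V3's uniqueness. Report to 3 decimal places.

h² = 0.05² + 0.20² + 0.87² = 0.0025 + 0.0400 + 0.7569 = 0.7994
Uniqueness u² = 1 − h² = 1 − 0.7994 = 0.2006

0.201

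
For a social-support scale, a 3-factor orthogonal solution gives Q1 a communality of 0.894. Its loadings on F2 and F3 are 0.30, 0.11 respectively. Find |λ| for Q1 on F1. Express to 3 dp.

0.890

Under orthogonal rotation h² = Σλ², so λ_F1² = h² − (0.1021) = 0.894 − 0.1021 = 0.7919.
|λ| = √0.7919 = 0.8899.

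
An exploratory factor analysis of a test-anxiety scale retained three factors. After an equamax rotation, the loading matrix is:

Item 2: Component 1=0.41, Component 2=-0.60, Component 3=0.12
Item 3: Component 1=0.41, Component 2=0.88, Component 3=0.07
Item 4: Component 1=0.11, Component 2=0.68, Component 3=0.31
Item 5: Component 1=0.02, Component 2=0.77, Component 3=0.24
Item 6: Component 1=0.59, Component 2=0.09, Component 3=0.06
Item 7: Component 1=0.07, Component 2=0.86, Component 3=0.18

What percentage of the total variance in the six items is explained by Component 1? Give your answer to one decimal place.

SS loadings for Component 1 = 0.41² + 0.41² + 0.11² + 0.02² + 0.59² + 0.07² = 0.7017
With 6 standardized items, total variance = 6. Proportion = 0.7017/6 = 0.1169 → 11.69%.

11.7%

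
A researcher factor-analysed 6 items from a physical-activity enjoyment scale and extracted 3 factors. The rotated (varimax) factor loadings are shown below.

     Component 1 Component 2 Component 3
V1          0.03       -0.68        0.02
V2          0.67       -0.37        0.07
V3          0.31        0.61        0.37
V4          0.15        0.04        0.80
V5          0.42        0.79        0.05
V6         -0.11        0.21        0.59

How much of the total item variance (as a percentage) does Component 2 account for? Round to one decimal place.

27.4%

SS loadings for Component 2 = (-0.68)² + (-0.37)² + 0.61² + 0.04² + 0.79² + 0.21² = 1.6412
With 6 standardized items, total variance = 6. Proportion = 1.6412/6 = 0.2735 → 27.35%.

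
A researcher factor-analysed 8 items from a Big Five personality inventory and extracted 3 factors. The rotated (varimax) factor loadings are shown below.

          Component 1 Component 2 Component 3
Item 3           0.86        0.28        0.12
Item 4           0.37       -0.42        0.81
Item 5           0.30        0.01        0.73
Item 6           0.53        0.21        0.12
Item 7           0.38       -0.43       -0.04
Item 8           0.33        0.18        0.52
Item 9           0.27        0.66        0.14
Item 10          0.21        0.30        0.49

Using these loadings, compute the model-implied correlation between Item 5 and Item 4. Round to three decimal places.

r̂ = Σ λ_i·λ_j across factors = (0.30)(0.37) + (0.01)(-0.42) + (0.73)(0.81)
  = +0.1110 -0.0042 +0.5913 = 0.6981

0.698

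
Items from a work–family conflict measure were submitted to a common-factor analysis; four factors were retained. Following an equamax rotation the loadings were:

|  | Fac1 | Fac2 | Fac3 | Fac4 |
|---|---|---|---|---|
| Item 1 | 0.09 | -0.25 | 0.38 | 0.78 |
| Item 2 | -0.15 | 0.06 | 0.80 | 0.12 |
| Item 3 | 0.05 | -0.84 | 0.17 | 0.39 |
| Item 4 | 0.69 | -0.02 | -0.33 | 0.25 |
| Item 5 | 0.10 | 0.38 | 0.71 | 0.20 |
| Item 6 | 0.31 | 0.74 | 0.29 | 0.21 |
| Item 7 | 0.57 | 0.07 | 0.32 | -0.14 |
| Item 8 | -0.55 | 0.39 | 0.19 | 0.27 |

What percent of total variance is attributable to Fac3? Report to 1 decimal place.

SS loadings for Fac3 = 0.38² + 0.80² + 0.17² + (-0.33)² + 0.71² + 0.29² + 0.32² + 0.19² = 1.6489
With 8 standardized items, total variance = 8. Proportion = 1.6489/8 = 0.2061 → 20.61%.

20.6%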